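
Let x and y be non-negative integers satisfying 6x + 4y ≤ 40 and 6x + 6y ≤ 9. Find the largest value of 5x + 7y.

The continuous relaxation peaks at (0, 1.5) with value 10.50; rounding to a feasible lattice point costs some objective.
(x,y)=(0,1): 6·0+4·1=4≤40, 6·0+6·1=6≤9, objective 7.
(x,y)=(1,0): 6·1+4·0=6≤40, 6·1+6·0=6≤9, objective 5.
(x,y)=(0,0): 6·0+4·0=0≤40, 6·0+6·0=0≤9, objective 0.
The best lattice point is (0,1), giving 7.

7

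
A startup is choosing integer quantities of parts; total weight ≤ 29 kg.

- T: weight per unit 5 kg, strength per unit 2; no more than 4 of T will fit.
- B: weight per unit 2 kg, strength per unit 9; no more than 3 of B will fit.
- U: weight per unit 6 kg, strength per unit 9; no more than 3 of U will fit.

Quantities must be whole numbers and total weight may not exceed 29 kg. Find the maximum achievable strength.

This is a bounded integer knapsack.
Take 1×T, 3×B, and 3×U: weight 29 ≤ 29, strength 1·2 + 3·9 + 3·9 = 56.
B has the best ratio (9/2) and is taken to its limit of 3; remaining capacity is filled optimally with the others.

56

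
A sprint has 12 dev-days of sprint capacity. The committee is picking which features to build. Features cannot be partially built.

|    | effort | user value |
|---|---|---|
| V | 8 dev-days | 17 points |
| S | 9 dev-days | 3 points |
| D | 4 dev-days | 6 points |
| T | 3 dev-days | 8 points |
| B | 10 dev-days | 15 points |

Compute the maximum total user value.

Treat it as a binary knapsack problem.
V + T: effort 8 + 3 = 11 ≤ 12, user value 17 + 8 = 25.
V + D: effort 8 + 4 = 12 ≤ 12, user value 17 + 6 = 23.
V: effort 8 ≤ 12, user value 17.
Best is V and T with total user value 25.

25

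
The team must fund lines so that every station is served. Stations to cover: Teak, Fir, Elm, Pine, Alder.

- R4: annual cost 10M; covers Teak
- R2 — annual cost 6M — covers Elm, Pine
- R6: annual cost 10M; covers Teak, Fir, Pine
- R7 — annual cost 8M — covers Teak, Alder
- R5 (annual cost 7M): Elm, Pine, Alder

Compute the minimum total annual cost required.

17

This is a weighted set-cover instance.
Choose R6 and R5: together they cover Teak, Fir, Elm, Pine, Alder — every station.
Total annual cost: 10 + 7 = 17.
No cover costs less than 17.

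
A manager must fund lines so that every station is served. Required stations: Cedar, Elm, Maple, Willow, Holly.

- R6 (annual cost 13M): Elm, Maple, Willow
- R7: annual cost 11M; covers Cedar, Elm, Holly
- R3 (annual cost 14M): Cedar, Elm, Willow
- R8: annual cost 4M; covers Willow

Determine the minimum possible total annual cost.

24

The greedy cost-per-new-station heuristic would pick R7, R8, and R6 for 28, but a cheaper cover exists.
Choose R6 and R7: together they cover Cedar, Elm, Maple, Willow, Holly — every station.
Total annual cost: 13 + 11 = 24.
No cover costs less than 24.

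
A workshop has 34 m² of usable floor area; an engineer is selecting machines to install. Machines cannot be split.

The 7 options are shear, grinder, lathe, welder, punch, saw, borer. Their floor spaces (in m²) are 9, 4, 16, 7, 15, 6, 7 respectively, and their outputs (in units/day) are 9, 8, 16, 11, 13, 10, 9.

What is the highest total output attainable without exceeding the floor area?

47

Allowing fractional choices, the relaxed optimum would be about 48.0, but machines are indivisible.
grinder + lathe + welder + borer: floor space 4 + 16 + 7 + 7 = 34 ≤ 34, output 8 + 16 + 11 + 9 = 44.
shear + grinder + welder + saw + borer: floor space 9 + 4 + 7 + 6 + 7 = 33 ≤ 34, output 9 + 8 + 11 + 10 + 9 = 47.
grinder + lathe + welder + saw: floor space 4 + 16 + 7 + 6 = 33 ≤ 34, output 8 + 16 + 11 + 10 = 45.
Best is shear, grinder, welder, saw, and borer with total output 47.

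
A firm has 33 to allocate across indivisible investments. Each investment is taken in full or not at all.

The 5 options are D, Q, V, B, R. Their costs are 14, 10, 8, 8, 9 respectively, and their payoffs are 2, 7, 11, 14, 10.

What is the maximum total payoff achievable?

35

This is an integer program with binary decision variables.
Take V, B, and R: cost 8 + 8 + 9 = 25 ≤ 33, payoff 11 + 14 + 10 = 35.
No other feasible combination does better.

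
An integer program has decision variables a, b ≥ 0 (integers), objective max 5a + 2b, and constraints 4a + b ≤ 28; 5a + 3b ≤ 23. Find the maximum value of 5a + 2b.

22

(a,b)=(4,1): 4·4+1·1=17≤28, 5·4+3·1=23≤23, objective 22.
(a,b)=(4,0): 4·4+1·0=16≤28, 5·4+3·0=20≤23, objective 20.
No feasible integer point exceeds 22.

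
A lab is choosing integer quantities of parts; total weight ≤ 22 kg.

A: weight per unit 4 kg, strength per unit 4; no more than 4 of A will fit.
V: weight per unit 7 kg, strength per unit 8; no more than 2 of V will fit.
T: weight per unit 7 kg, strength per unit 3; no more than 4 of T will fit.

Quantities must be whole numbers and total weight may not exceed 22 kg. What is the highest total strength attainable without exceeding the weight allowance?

This is a bounded integer knapsack.
1×A and 2×V: weight 18 ≤ 22, strength 1·4 + 2·8 = 20.
2×A and 2×V: weight 22 ≤ 22, strength 2·4 + 2·8 = 24.
Best is 24.

24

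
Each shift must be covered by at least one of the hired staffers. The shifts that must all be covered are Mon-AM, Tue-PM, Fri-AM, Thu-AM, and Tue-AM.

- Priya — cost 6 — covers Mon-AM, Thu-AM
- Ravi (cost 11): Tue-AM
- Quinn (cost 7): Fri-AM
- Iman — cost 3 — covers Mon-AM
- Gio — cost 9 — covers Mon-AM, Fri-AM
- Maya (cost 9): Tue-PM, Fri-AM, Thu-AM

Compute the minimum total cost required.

Choose Ravi, Iman, and Maya: together they cover Mon-AM, Tue-PM, Fri-AM, Thu-AM, Tue-AM — every shift.
Total cost: 11 + 3 + 9 = 23.

23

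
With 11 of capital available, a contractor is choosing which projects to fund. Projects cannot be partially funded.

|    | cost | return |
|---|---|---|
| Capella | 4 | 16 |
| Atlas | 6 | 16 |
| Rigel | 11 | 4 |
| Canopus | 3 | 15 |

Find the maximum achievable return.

32

Treat it as a binary knapsack problem.
Capella + Atlas: cost 4 + 6 = 10 ≤ 11, return 16 + 16 = 32.
Capella + Canopus: cost 4 + 3 = 7 ≤ 11, return 16 + 15 = 31.
Best is Capella and Atlas with total return 32.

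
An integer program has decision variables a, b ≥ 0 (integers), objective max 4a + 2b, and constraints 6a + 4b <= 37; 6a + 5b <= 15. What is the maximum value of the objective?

(a,b)=(2,0) is feasible, giving 8.
(a,b)=(1,1) is feasible, giving 6.
(a,b)=(1,0) is feasible, giving 4.
Maximum is 8 at (a,b)=(2,0).

8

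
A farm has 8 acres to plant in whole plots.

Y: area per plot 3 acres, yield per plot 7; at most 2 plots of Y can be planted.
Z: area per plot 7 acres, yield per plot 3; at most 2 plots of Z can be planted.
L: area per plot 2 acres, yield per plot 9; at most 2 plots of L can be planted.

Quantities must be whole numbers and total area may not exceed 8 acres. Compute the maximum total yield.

25

This is a bounded integer knapsack.
L has the best ratio (9/2); taking only L gives at most 2×9 = 18 (stopped by the supply cap of 2).
Mixing does better — 1×Y and 2×L: area 7 ≤ 8, yield 1·7 + 2·9 = 25.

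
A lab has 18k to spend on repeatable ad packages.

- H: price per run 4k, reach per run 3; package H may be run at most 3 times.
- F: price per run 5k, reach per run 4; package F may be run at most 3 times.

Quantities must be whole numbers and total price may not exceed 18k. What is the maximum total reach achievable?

Take 2×H and 2×F: price 18 ≤ 18, reach 2·3 + 2·4 = 14.
No other integer combination yields more.

14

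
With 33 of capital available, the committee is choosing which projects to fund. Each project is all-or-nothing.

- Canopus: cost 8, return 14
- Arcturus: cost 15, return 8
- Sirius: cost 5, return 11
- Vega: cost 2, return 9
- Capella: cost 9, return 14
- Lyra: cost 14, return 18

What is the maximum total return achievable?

Canopus + Vega + Capella + Lyra: cost 8 + 2 + 9 + 14 = 33 ≤ 33, return 14 + 9 + 14 + 18 = 55.
Canopus + Sirius + Vega + Lyra: cost 8 + 5 + 2 + 14 = 29 ≤ 33, return 14 + 11 + 9 + 18 = 52.
Sirius + Vega + Capella + Lyra: cost 5 + 2 + 9 + 14 = 30 ≤ 33, return 11 + 9 + 14 + 18 = 52.
Best is Canopus, Vega, Capella, and Lyra with total return 55.

55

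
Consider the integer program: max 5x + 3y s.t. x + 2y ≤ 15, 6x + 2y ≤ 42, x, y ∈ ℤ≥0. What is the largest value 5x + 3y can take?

40

Relaxing integrality, the LP optimum is 41.40 at (x,y) = (5.4, 4.8), which is not an integer point.
(x,y)=(5,5): 1·5+2·5=15≤15, 6·5+2·5=40≤42, objective 40.
(x,y)=(6,3): 1·6+2·3=12≤15, 6·6+2·3=42≤42, objective 39.
(x,y)=(5,4): 1·5+2·4=13≤15, 6·5+2·4=38≤42, objective 37.
Maximum is 40 at (x,y)=(5,5).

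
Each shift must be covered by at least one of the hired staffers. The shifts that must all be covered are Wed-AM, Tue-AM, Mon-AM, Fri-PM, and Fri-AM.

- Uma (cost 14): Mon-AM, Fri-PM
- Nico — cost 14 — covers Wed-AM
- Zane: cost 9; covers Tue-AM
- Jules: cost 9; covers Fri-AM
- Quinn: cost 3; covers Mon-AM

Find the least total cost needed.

46

Choose Uma, Nico, Zane, and Jules: together they cover Wed-AM, Tue-AM, Mon-AM, Fri-PM, Fri-AM — every shift.
Total cost: 14 + 14 + 9 + 9 = 46.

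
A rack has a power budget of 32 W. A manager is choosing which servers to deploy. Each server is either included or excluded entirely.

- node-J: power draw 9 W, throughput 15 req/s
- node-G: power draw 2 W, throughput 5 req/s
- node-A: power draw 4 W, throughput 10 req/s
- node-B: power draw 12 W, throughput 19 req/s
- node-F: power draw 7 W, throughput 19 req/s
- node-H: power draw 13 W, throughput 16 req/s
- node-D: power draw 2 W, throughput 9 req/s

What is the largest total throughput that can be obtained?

node-G + node-A + node-B + node-F + node-D: power draw 2 + 4 + 12 + 7 + 2 = 27 ≤ 32, throughput 5 + 10 + 19 + 19 + 9 = 62.
node-J + node-G + node-B + node-F + node-D: power draw 9 + 2 + 12 + 7 + 2 = 32 ≤ 32, throughput 15 + 5 + 19 + 19 + 9 = 67.
node-J + node-A + node-B + node-F: power draw 9 + 4 + 12 + 7 = 32 ≤ 32, throughput 15 + 10 + 19 + 19 = 63.
Best is node-J, node-G, node-B, node-F, and node-D with total throughput 67.

67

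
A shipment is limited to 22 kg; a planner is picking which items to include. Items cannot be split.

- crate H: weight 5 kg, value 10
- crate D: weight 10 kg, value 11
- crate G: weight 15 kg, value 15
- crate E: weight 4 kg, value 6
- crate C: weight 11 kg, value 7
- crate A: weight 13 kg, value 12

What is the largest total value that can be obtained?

28

Allowing fractional choices, the relaxed optimum would be about 30.0, but items are indivisible.
crate H + crate E + crate A: weight 5 + 4 + 13 = 22 ≤ 22, value 10 + 6 + 12 = 28.
crate H + crate D + crate E: weight 5 + 10 + 4 = 19 ≤ 22, value 10 + 11 + 6 = 27.
Best is crate H, crate E, and crate A with total value 28.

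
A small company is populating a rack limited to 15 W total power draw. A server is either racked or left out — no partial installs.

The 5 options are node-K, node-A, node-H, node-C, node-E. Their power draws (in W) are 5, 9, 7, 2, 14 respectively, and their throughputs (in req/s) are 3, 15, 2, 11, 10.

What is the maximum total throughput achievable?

26

Allowing fractional choices, the relaxed optimum would be about 28.9, but servers are indivisible.
node-K + node-H + node-C: power draw 5 + 7 + 2 = 14 ≤ 15, throughput 3 + 2 + 11 = 16.
node-K + node-A: power draw 5 + 9 = 14 ≤ 15, throughput 3 + 15 = 18.
node-A + node-C: power draw 9 + 2 = 11 ≤ 15, throughput 15 + 11 = 26.
Best is node-A and node-C with total throughput 26.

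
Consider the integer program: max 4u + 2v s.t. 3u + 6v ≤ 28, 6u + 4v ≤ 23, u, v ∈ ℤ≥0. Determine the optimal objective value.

14

The continuous relaxation peaks at (3.83, 0) with value 15.33; rounding to a feasible lattice point costs some objective.
(u,v)=(3,1): 3·3+6·1=15≤28, 6·3+4·1=22≤23, objective 14.
(u,v)=(3,0): 3·3+6·0=9≤28, 6·3+4·0=18≤23, objective 12.
(u,v)=(2,2): 3·2+6·2=18≤28, 6·2+4·2=20≤23, objective 12.
The best lattice point is (3,1), giving 14.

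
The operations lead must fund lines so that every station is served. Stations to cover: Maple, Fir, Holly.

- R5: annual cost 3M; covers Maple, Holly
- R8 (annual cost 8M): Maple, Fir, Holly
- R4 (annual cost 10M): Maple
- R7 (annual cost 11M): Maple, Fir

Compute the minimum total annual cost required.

This is an integer covering problem.
R8 alone covers Maple, Fir, Holly — every station.
Total annual cost: 8.

8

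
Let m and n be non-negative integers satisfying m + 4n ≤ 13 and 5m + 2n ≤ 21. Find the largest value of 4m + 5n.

22

Relaxing integrality, the LP optimum is 25.11 at (m,n) = (3.22, 2.44), which is not an integer point.
(m,n)=(3,2): 1·3+4·2=11≤13, 5·3+2·2=19≤21, objective 22.
(m,n)=(2,2): 1·2+4·2=10≤13, 5·2+2·2=14≤21, objective 18.
(m,n)=(3,1): 1·3+4·1=7≤13, 5·3+2·1=17≤21, objective 17.
Maximum is 22 at (m,n)=(3,2).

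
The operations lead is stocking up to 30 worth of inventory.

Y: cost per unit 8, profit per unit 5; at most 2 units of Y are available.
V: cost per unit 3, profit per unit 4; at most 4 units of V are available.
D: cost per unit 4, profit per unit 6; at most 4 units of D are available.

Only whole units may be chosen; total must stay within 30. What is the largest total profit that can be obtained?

40

This is a bounded integer knapsack.
4×V and 4×D: cost 28 ≤ 30, profit 4·4 + 4·6 = 40.
1×Y, 2×V, and 4×D: cost 30 ≤ 30, profit 1·5 + 2·4 + 4·6 = 37.
Best is 40.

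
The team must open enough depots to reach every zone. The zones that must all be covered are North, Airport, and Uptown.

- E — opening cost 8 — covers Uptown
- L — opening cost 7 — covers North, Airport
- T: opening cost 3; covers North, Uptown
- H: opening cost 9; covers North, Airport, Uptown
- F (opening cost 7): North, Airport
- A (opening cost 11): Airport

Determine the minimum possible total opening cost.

9

The greedy cost-per-new-zone heuristic would pick T and L for 10, but a cheaper cover exists.
H alone covers North, Airport, Uptown — every zone.
Total opening cost: 9.
No cover costs less than 9.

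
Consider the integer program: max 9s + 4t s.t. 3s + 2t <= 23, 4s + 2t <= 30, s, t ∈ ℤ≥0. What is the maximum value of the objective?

The continuous relaxation peaks at (7.5, 0) with value 67.50; rounding to a feasible lattice point costs some objective.
(s,t)=(7,1): 3·7+2·1=23≤23, 4·7+2·1=30≤30, objective 67.
(s,t)=(7,0): 3·7+2·0=21≤23, 4·7+2·0=28≤30, objective 63.
The best lattice point is (7,1), giving 67.

67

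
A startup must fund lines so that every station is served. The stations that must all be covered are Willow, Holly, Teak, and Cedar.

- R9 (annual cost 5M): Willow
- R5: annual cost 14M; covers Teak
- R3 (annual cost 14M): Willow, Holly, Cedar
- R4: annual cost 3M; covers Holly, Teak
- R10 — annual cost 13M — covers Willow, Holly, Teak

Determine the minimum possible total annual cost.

The greedy cost-per-new-station heuristic would pick R4, R9, and R3 for 22, but a cheaper cover exists.
Choose R3 and R4: together they cover Willow, Holly, Teak, Cedar — every station.
Total annual cost: 14 + 3 = 17.
No cover costs less than 17.

17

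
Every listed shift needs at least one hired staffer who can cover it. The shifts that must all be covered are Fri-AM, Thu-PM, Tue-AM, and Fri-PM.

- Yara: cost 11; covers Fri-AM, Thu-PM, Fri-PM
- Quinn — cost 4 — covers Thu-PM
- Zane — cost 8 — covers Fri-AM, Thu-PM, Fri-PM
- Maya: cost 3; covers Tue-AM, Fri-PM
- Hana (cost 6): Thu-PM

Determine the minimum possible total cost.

The greedy cost-per-new-shift heuristic would pick Maya, Quinn, and Zane for 15, but a cheaper cover exists.
Choose Zane and Maya: together they cover Fri-AM, Thu-PM, Tue-AM, Fri-PM — every shift.
Total cost: 8 + 3 = 11.
No cover costs less than 11.

11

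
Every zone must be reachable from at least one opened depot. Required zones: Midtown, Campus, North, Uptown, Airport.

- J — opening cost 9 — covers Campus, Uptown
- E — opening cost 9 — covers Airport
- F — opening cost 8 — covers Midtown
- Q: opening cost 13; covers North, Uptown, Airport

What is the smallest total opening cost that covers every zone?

Choose J, F, and Q: together they cover Midtown, Campus, North, Uptown, Airport — every zone.
Total opening cost: 9 + 8 + 13 = 30.
No cover costs less than 30.

30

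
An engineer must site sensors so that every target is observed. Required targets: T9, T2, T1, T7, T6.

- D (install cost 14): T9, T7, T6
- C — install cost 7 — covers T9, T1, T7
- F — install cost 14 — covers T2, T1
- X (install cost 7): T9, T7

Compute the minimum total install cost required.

The greedy cost-per-new-target heuristic would pick C, D, and F for 35, but a cheaper cover exists.
Choose D and F: together they cover T9, T2, T1, T7, T6 — every target.
Total install cost: 14 + 14 = 28.
No cover costs less than 28.

28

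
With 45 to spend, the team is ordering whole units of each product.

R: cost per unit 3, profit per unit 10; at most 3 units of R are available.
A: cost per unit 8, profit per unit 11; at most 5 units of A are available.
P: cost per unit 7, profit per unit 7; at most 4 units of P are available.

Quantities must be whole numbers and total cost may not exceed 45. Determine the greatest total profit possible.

This is a bounded integer knapsack.
3×R and 4×A: cost 41 ≤ 45, profit 3·10 + 4·11 = 74.
2×R, 4×A, and 1×P: cost 45 ≤ 45, profit 2·10 + 4·11 + 1·7 = 71.
Best is 74.

74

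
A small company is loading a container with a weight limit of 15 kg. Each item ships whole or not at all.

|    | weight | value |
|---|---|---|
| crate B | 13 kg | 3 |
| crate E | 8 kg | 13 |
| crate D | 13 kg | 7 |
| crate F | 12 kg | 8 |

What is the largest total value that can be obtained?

This is a 0-1 knapsack instance.
Allowing fractional choices, the relaxed optimum would be about 17.7, but items are indivisible.
crate D: weight 13 ≤ 15, value 7.
crate F: weight 12 ≤ 15, value 8.
crate E: weight 8 ≤ 15, value 13.
Best is crate E with total value 13.

13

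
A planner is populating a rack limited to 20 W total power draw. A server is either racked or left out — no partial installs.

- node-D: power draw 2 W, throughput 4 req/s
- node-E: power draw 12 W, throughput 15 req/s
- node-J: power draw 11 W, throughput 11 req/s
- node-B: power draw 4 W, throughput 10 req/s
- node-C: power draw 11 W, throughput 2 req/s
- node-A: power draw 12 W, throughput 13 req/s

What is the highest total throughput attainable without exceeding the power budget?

Allowing fractional choices, the relaxed optimum would be about 31.2, but servers are indivisible.
node-D + node-B + node-A: power draw 2 + 4 + 12 = 18 ≤ 20, throughput 4 + 10 + 13 = 27.
node-D + node-E + node-B: power draw 2 + 12 + 4 = 18 ≤ 20, throughput 4 + 15 + 10 = 29.
Best is node-D, node-E, and node-B with total throughput 29.

29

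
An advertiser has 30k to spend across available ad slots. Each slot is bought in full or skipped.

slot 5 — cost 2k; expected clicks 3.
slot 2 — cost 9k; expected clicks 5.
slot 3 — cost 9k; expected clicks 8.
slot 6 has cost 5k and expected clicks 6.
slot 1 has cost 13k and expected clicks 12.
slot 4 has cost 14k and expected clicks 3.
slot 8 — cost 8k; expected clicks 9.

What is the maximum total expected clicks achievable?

30

Allowing fractional choices, the relaxed optimum would be about 31.8, but ad slots are indivisible.
slot 5 + slot 3 + slot 6 + slot 1: cost 2 + 9 + 5 + 13 = 29 ≤ 30, expected clicks 3 + 8 + 6 + 12 = 29.
slot 5 + slot 6 + slot 1 + slot 8: cost 2 + 5 + 13 + 8 = 28 ≤ 30, expected clicks 3 + 6 + 12 + 9 = 30.
slot 3 + slot 1 + slot 8: cost 9 + 13 + 8 = 30 ≤ 30, expected clicks 8 + 12 + 9 = 29.
Best is slot 5, slot 6, slot 1, and slot 8 with total expected clicks 30.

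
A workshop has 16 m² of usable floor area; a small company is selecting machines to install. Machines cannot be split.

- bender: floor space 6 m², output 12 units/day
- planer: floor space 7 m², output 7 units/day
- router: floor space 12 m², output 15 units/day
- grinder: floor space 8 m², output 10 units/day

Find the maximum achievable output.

This is a 0-1 knapsack instance.
Take bender and grinder: floor space 6 + 8 = 14 ≤ 16, output 12 + 10 = 22.
No other feasible combination does better.

22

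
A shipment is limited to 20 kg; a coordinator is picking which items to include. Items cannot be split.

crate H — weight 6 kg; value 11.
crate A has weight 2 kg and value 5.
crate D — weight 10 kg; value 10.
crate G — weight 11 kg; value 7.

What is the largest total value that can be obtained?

26

This is an integer program with binary decision variables.
Take crate H, crate A, and crate D: weight 6 + 2 + 10 = 18 ≤ 20, value 11 + 5 + 10 = 26.
No other feasible combination does better.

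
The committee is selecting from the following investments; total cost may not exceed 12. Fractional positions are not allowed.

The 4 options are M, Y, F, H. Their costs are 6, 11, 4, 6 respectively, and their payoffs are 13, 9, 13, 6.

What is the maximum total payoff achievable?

26

This is a 0-1 knapsack instance.
Allowing fractional choices, the relaxed optimum would be about 28.0, but investments are indivisible.
F + H: cost 4 + 6 = 10 ≤ 12, payoff 13 + 6 = 19.
M + H: cost 6 + 6 = 12 ≤ 12, payoff 13 + 6 = 19.
M + F: cost 6 + 4 = 10 ≤ 12, payoff 13 + 13 = 26.
Best is M and F with total payoff 26.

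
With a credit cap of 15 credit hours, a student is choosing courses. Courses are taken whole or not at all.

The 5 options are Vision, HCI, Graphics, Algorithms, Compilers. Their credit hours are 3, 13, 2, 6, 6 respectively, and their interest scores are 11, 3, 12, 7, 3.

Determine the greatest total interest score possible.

30

Take Vision, Graphics, and Algorithms: credit hours 3 + 2 + 6 = 11 ≤ 15, interest score 11 + 12 + 7 = 30.
No other feasible combination does better.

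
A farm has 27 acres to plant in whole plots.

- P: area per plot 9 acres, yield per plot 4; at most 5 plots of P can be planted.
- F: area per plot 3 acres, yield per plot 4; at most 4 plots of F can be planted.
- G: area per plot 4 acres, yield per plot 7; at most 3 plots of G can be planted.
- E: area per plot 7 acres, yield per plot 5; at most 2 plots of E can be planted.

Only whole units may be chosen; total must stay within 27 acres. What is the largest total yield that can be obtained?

37

Take 4×F and 3×G: area 24 ≤ 27, yield 4·4 + 3·7 = 37.
G has the best ratio (7/4) and is taken to its limit of 3; remaining capacity is filled optimally with the others.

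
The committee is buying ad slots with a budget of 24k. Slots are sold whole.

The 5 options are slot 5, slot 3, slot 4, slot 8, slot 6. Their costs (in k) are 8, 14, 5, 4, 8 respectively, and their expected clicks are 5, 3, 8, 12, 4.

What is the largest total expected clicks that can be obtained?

25

Treat it as a binary knapsack problem.
Allowing fractional choices, the relaxed optimum would be about 28.5, but ad slots are indivisible.
slot 3 + slot 4 + slot 8: cost 14 + 5 + 4 = 23 ≤ 24, expected clicks 3 + 8 + 12 = 23.
slot 5 + slot 4 + slot 8: cost 8 + 5 + 4 = 17 ≤ 24, expected clicks 5 + 8 + 12 = 25.
slot 4 + slot 8 + slot 6: cost 5 + 4 + 8 = 17 ≤ 24, expected clicks 8 + 12 + 4 = 24.
Best is slot 5, slot 4, and slot 8 with total expected clicks 25.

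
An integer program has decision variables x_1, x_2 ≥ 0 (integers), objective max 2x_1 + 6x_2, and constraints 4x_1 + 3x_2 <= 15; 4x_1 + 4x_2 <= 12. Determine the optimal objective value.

(x_1,x_2)=(0,3): 4·0+3·3=9≤15, 4·0+4·3=12≤12, objective 18.
(x_1,x_2)=(1,2): 4·1+3·2=10≤15, 4·1+4·2=12≤12, objective 14.
(x_1,x_2)=(0,2): 4·0+3·2=6≤15, 4·0+4·2=8≤12, objective 12.
Maximum is 18 at (x_1,x_2)=(0,3).

18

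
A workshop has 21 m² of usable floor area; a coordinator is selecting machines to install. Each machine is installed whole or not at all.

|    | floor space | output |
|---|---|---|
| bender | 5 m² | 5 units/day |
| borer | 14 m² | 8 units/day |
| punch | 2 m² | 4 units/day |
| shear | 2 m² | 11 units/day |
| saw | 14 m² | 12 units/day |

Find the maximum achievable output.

Treat it as a binary knapsack problem.
punch + shear + saw: floor space 2 + 2 + 14 = 18 ≤ 21, output 4 + 11 + 12 = 27.
bender + shear + saw: floor space 5 + 2 + 14 = 21 ≤ 21, output 5 + 11 + 12 = 28.
bender + borer + shear: floor space 5 + 14 + 2 = 21 ≤ 21, output 5 + 8 + 11 = 24.
Best is bender, shear, and saw with total output 28.

28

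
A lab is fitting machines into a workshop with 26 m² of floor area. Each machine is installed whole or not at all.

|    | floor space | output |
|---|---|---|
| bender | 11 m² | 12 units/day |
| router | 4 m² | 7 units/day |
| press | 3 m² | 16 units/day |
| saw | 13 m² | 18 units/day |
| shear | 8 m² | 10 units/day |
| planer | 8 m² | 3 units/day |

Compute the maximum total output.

This is a 0-1 knapsack instance.
press + saw + shear: floor space 3 + 13 + 8 = 24 ≤ 26, output 16 + 18 + 10 = 44.
bender + router + press + shear: floor space 11 + 4 + 3 + 8 = 26 ≤ 26, output 12 + 7 + 16 + 10 = 45.
Best is bender, router, press, and shear with total output 45.

45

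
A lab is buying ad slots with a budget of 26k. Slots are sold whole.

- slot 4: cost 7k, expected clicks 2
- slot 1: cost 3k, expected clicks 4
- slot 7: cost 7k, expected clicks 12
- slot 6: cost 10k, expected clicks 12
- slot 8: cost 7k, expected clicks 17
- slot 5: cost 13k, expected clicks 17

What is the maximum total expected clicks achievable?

41

This is an integer program with binary decision variables.
slot 4 + slot 1 + slot 7 + slot 8: cost 7 + 3 + 7 + 7 = 24 ≤ 26, expected clicks 2 + 4 + 12 + 17 = 35.
slot 7 + slot 6 + slot 8: cost 7 + 10 + 7 = 24 ≤ 26, expected clicks 12 + 12 + 17 = 41.
slot 1 + slot 8 + slot 5: cost 3 + 7 + 13 = 23 ≤ 26, expected clicks 4 + 17 + 17 = 38.
Best is slot 7, slot 6, and slot 8 with total expected clicks 41.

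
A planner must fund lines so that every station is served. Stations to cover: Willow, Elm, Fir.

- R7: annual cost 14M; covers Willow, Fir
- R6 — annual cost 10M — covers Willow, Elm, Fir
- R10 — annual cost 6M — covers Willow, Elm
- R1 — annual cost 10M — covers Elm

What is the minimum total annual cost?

R6 alone covers Willow, Elm, Fir — every station.
Total annual cost: 10.

10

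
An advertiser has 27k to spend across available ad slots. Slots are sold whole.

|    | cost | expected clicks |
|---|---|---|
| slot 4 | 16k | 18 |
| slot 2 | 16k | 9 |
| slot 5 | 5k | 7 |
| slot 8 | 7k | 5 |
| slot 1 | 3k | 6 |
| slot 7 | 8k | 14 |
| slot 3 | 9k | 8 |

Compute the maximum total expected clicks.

38

Take slot 4, slot 1, and slot 7: cost 16 + 3 + 8 = 27 ≤ 27, expected clicks 18 + 6 + 14 = 38.
No other feasible combination does better.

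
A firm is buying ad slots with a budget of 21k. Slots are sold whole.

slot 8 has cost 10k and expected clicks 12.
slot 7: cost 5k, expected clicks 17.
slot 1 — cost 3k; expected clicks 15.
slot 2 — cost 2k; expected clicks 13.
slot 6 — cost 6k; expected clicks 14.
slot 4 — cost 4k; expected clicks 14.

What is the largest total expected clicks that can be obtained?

Take slot 7, slot 1, slot 2, slot 6, and slot 4: cost 5 + 3 + 2 + 6 + 4 = 20 ≤ 21, expected clicks 17 + 15 + 13 + 14 + 14 = 73.
No other feasible combination does better.

73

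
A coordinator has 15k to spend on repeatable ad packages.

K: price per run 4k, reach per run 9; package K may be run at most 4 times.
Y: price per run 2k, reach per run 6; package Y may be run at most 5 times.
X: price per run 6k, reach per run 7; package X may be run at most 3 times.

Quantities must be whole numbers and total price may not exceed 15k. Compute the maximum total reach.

Take 1×K and 5×Y: price 14 ≤ 15, reach 1·9 + 5·6 = 39.
Y has the best ratio (6/2) and is taken to its limit of 5; remaining capacity is filled optimally with the others.

39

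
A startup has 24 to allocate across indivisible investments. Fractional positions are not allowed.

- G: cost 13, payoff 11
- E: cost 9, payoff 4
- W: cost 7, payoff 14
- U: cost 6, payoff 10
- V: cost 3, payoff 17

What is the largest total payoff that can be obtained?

Allowing fractional choices, the relaxed optimum would be about 47.8, but investments are indivisible.
G + U + V: cost 13 + 6 + 3 = 22 ≤ 24, payoff 11 + 10 + 17 = 38.
W + U + V: cost 7 + 6 + 3 = 16 ≤ 24, payoff 14 + 10 + 17 = 41.
G + W + V: cost 13 + 7 + 3 = 23 ≤ 24, payoff 11 + 14 + 17 = 42.
Best is G, W, and V with total payoff 42.

42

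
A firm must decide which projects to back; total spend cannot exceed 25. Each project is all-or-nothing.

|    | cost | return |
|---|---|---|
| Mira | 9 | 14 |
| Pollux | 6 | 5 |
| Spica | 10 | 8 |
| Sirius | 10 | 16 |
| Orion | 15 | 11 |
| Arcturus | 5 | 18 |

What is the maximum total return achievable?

48

Mira + Sirius + Arcturus: cost 9 + 10 + 5 = 24 ≤ 25, return 14 + 16 + 18 = 48.
Mira + Spica + Arcturus: cost 9 + 10 + 5 = 24 ≤ 25, return 14 + 8 + 18 = 40.
Spica + Sirius + Arcturus: cost 10 + 10 + 5 = 25 ≤ 25, return 8 + 16 + 18 = 42.
Best is Mira, Sirius, and Arcturus with total return 48.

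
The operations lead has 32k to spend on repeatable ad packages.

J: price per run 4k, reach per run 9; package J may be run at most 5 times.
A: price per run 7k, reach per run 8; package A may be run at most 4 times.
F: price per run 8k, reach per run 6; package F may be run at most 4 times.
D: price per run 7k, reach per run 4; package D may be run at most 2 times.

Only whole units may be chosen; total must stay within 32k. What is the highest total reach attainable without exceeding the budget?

53

5×J and 1×A: price 27 ≤ 32, reach 5·9 + 1·8 = 53.
4×J and 2×A: price 30 ≤ 32, reach 4·9 + 2·8 = 52.
Best is 53.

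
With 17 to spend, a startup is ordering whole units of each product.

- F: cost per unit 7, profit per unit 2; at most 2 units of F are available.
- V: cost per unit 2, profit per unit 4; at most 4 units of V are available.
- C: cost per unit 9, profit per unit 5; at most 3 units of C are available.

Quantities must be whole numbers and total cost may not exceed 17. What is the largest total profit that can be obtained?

This is a bounded integer knapsack.
4×V and 1×C: cost 17 ≤ 17, profit 4·4 + 1·5 = 21.
1×F and 4×V: cost 15 ≤ 17, profit 1·2 + 4·4 = 18.
Best is 21.

21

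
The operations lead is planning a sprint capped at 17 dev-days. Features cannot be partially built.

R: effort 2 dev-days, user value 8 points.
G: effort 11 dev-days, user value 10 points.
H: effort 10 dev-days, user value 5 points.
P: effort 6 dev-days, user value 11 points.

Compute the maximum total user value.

Take G and P: effort 11 + 6 = 17 ≤ 17, user value 10 + 11 = 21.
No other feasible combination does better.

21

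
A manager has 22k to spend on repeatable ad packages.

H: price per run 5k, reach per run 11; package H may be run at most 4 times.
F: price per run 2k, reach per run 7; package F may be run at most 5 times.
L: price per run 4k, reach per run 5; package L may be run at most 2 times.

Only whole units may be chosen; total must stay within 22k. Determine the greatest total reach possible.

57

F has the best ratio (7/2); taking only F gives at most 5×7 = 35 (stopped by the supply cap of 5).
Mixing does better — 2×H and 5×F: price 20 ≤ 22, reach 2·11 + 5·7 = 57.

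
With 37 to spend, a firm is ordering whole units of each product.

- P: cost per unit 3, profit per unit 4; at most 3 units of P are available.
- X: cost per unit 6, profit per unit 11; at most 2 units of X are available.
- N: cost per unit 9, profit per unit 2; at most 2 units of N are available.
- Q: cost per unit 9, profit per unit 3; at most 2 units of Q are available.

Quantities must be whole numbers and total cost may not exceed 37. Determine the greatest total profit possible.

37

This is a bounded integer knapsack.
Take 3×P, 2×X, and 1×Q: cost 30 ≤ 37, profit 3·4 + 2·11 + 1·3 = 37.
X has the best ratio (11/6) and is taken to its limit of 2; remaining capacity is filled optimally with the others.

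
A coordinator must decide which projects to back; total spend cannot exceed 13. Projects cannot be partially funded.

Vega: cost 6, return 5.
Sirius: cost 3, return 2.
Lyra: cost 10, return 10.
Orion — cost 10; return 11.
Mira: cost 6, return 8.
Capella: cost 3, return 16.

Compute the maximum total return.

27

Take Orion and Capella: cost 10 + 3 = 13 ≤ 13, return 11 + 16 = 27.
No other feasible combination does better.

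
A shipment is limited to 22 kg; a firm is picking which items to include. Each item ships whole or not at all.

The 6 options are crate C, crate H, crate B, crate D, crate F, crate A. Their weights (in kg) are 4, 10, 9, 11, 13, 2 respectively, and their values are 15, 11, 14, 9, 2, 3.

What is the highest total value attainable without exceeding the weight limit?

This is an integer program with binary decision variables.
Allowing fractional choices, the relaxed optimum would be about 39.7, but items are indivisible.
crate C + crate B + crate A: weight 4 + 9 + 2 = 15 ≤ 22, value 15 + 14 + 3 = 32.
crate C + crate B: weight 4 + 9 = 13 ≤ 22, value 15 + 14 = 29.
Best is crate C, crate B, and crate A with total value 32.

32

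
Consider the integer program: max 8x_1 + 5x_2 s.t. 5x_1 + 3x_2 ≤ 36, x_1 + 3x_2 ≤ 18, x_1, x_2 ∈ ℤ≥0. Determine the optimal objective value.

(x_1,x_2)=(6,2): 5·6+3·2=36≤36, 1·6+3·2=12≤18, objective 58.
(x_1,x_2)=(5,3): 5·5+3·3=34≤36, 1·5+3·3=14≤18, objective 55.
(x_1,x_2)=(6,1): 5·6+3·1=33≤36, 1·6+3·1=9≤18, objective 53.
No feasible integer point exceeds 58.

58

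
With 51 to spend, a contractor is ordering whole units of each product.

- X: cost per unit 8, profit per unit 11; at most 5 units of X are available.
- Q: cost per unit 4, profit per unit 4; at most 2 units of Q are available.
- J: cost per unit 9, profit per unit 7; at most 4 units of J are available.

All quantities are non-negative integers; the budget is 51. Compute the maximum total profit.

63

X has the best ratio (11/8); taking only X gives at most 5×11 = 55 (stopped by the supply cap of 5).
Mixing does better — 5×X and 2×Q: cost 48 ≤ 51, profit 5·11 + 2·4 = 63.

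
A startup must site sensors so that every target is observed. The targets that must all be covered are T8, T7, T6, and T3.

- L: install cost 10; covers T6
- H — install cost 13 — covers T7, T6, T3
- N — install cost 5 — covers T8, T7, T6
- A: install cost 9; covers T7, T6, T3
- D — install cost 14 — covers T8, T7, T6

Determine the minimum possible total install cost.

14

Choose N and A: together they cover T8, T7, T6, T3 — every target.
Total install cost: 5 + 9 = 14.
No cover costs less than 14.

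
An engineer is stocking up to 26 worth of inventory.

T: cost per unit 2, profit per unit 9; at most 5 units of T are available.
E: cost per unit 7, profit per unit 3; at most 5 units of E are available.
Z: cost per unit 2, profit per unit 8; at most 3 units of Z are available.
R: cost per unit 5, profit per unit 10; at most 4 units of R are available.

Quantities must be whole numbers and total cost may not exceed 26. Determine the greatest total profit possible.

5×T, 2×Z, and 2×R: cost 24 ≤ 26, profit 5·9 + 2·8 + 2·10 = 81.
5×T, 3×Z, and 2×R: cost 26 ≤ 26, profit 5·9 + 3·8 + 2·10 = 89.
Best is 89.

89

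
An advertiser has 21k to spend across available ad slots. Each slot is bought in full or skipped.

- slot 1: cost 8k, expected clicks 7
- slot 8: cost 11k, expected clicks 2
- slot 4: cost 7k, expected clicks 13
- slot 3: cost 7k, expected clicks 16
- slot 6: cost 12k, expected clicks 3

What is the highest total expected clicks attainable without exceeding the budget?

slot 1 + slot 3: cost 8 + 7 = 15 ≤ 21, expected clicks 7 + 16 = 23.
slot 1 + slot 4: cost 8 + 7 = 15 ≤ 21, expected clicks 7 + 13 = 20.
slot 4 + slot 3: cost 7 + 7 = 14 ≤ 21, expected clicks 13 + 16 = 29.
Best is slot 4 and slot 3 with total expected clicks 29.

29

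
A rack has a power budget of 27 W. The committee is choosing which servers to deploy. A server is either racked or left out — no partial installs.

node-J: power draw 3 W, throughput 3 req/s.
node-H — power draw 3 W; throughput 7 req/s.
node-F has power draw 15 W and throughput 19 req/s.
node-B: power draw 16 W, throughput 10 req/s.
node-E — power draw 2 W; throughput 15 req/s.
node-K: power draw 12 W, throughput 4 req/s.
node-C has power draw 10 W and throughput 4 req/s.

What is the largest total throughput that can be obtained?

44

node-H + node-F + node-E: power draw 3 + 15 + 2 = 20 ≤ 27, throughput 7 + 19 + 15 = 41.
node-J + node-H + node-F + node-E: power draw 3 + 3 + 15 + 2 = 23 ≤ 27, throughput 3 + 7 + 19 + 15 = 44.
Best is node-J, node-H, node-F, and node-E with total throughput 44.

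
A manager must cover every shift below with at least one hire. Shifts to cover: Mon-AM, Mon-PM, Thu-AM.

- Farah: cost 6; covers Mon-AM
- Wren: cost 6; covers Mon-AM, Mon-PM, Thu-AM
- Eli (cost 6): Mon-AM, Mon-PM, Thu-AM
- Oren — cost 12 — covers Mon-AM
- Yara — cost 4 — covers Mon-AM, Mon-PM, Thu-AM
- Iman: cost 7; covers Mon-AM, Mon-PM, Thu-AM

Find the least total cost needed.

4

Yara alone covers Mon-AM, Mon-PM, Thu-AM — every shift.
Total cost: 4.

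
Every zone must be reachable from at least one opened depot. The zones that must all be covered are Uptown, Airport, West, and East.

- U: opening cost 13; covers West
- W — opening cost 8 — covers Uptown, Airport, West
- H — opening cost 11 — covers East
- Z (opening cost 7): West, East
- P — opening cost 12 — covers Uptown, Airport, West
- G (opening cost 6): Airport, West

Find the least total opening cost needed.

15

Choose W and Z: together they cover Uptown, Airport, West, East — every zone.
Total opening cost: 8 + 7 = 15.
No cover costs less than 15.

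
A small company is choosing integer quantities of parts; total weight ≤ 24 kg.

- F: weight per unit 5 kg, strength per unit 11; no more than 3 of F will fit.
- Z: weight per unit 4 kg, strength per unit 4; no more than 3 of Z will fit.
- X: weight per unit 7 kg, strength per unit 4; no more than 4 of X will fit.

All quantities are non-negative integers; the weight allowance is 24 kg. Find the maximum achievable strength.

41

Take 3×F and 2×Z: weight 23 ≤ 24, strength 3·11 + 2·4 = 41.
F has the best ratio (11/5) and is taken to its limit of 3; remaining capacity is filled optimally with the others.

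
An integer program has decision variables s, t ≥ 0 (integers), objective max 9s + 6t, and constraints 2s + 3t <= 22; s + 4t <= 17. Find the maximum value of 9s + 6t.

(s,t)=(11,0): 2·11+3·0=22≤22, 1·11+4·0=11≤17, objective 99.
(s,t)=(10,0): 2·10+3·0=20≤22, 1·10+4·0=10≤17, objective 90.
Maximum is 99 at (s,t)=(11,0).

99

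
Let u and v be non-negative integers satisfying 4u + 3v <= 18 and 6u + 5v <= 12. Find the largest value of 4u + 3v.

8

(u,v)=(2,0): 4·2+3·0=8≤18, 6·2+5·0=12≤12, objective 8.
(u,v)=(1,1): 4·1+3·1=7≤18, 6·1+5·1=11≤12, objective 7.
(u,v)=(1,0): 4·1+3·0=4≤18, 6·1+5·0=6≤12, objective 4.
Maximum is 8 at (u,v)=(2,0).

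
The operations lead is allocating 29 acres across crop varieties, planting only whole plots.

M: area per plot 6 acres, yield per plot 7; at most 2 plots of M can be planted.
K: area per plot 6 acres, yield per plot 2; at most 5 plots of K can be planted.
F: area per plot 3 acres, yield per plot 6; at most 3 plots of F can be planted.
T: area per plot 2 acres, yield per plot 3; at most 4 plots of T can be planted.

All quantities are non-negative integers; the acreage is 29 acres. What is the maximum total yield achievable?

44

2×M, 3×F, and 4×T: area 29 ≤ 29, yield 2·7 + 3·6 + 4·3 = 44.
2×M, 3×F, and 3×T: area 27 ≤ 29, yield 2·7 + 3·6 + 3·3 = 41.
Best is 44.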